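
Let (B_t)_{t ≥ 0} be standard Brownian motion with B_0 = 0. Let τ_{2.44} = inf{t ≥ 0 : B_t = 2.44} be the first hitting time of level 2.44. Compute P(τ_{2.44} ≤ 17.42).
P(τ_{2.44} ≤ 17.42) = 2(1 − Φ(2.44/√17.42)) = 2(1 − Φ(0.5846)) ≈ 0.5588

By the reflection principle for standard BM, P(τ_b ≤ t) = 2 · P(B_t ≥ b). Since B_t ~ N(0, t), P(B_t ≥ 2.44) = 1 − Φ(2.44/√t) = 1 − Φ(2.44/√17.42) = 1 − Φ(0.5846) ≈ 0.27941. Doubling: P(τ_{2.44} ≤ 17.42) ≈ 2 · 0.27941 = 0.55882 ≈ 0.5588.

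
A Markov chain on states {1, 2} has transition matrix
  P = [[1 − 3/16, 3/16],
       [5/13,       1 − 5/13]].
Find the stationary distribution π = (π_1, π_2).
π_1 = 80/119, π_2 = 39/119

Solve πP = π with π_1 + π_2 = 1. From πP = π: π_1 · (1 − 3/16) + π_2 · 5/13 = π_1 ⇒ π_2 · 5/13 = π_1 · 3/16 ⇒ π_2/π_1 = (3/16)/(5/13) = 39/80. Together with π_1 + π_2 = 1:
  π_1 = (5/13)/(3/16 + 5/13) = (5/13)/(119/208) = 80/119,
  π_2 = (3/16)/(3/16 + 5/13) = (3/16)/(119/208) = 39/119.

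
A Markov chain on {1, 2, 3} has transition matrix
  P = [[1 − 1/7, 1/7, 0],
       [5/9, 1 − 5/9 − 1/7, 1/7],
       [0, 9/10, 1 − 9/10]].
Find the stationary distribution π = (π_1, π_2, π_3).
π = (245/318, 21/106, 5/159)

This is a birth-death chain on three states, which satisfies detailed balance: π_1 · P_{12} = π_2 · P_{21} and π_2 · P_{23} = π_3 · P_{32}.
From π_1 · 1/7 = π_2 · 5/9: π_2/π_1 = (1/7)/(5/9) = 9/35.
From π_2 · 1/7 = π_3 · 9/10: π_3/π_2 = (1/7)/(9/10) = 10/63.
Take π_1 proportional to 1; then unnormalized π = (1, 9/35, 2/49). Normalize by dividing by the sum 318/245:
  π = (245/318, 21/106, 5/159).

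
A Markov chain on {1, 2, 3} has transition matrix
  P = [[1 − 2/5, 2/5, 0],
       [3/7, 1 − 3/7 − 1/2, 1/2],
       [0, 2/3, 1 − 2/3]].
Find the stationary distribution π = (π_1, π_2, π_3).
π = (30/79, 28/79, 21/79)

This is a birth-death chain on three states, which satisfies detailed balance: π_1 · P_{12} = π_2 · P_{21} and π_2 · P_{23} = π_3 · P_{32}.
From π_1 · 2/5 = π_2 · 3/7: π_2/π_1 = (2/5)/(3/7) = 14/15.
From π_2 · 1/2 = π_3 · 2/3: π_3/π_2 = (1/2)/(2/3) = 3/4.
Take π_1 proportional to 1; then unnormalized π = (1, 14/15, 7/10). Normalize by dividing by the sum 79/30:
  π = (30/79, 28/79, 21/79).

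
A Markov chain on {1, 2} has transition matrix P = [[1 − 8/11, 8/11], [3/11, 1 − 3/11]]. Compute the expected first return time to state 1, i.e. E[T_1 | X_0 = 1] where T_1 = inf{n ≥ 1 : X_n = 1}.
E[T_1 | X_0 = 1] = 1/π_1 = 11/3

For an irreducible recurrent Markov chain with stationary distribution π, E[T_i | X_0 = i] = 1/π_i (Kac's formula). Here π_1 = (3/11)/(8/11 + 3/11) = (3/11)/(1) = 3/11, so E[T_1 | X_0 = 1] = 1/π_1 = (8/11 + 3/11)/(3/11) = (1)/(3/11) = 11/3.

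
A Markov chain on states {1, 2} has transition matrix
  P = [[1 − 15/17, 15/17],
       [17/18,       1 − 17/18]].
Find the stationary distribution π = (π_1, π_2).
π_1 = 289/559, π_2 = 270/559

Solve πP = π with π_1 + π_2 = 1. From πP = π: π_1 · (1 − 15/17) + π_2 · 17/18 = π_1 ⇒ π_2 · 17/18 = π_1 · 15/17 ⇒ π_2/π_1 = (15/17)/(17/18) = 270/289. Together with π_1 + π_2 = 1:
  π_1 = (17/18)/(15/17 + 17/18) = (17/18)/(559/306) = 289/559,
  π_2 = (15/17)/(15/17 + 17/18) = (15/17)/(559/306) = 270/559.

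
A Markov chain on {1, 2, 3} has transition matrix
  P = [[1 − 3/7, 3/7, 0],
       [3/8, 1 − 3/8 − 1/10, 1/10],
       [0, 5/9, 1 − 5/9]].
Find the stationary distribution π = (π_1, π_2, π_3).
π = (175/411, 200/411, 12/137)

This is a birth-death chain on three states, which satisfies detailed balance: π_1 · P_{12} = π_2 · P_{21} and π_2 · P_{23} = π_3 · P_{32}.
From π_1 · 3/7 = π_2 · 3/8: π_2/π_1 = (3/7)/(3/8) = 8/7.
From π_2 · 1/10 = π_3 · 5/9: π_3/π_2 = (1/10)/(5/9) = 9/50.
Take π_1 proportional to 1; then unnormalized π = (1, 8/7, 36/175). Normalize by dividing by the sum 411/175:
  π = (175/411, 200/411, 12/137).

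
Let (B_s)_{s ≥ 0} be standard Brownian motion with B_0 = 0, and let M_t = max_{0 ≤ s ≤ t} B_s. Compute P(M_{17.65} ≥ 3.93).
P(M_{17.65} ≥ 3.93) = 2·P(B_{17.65} ≥ 3.93) = 2(1 − Φ(3.93/√17.65)) ≈ 0.3496

By the reflection principle for Brownian motion, P(M_t ≥ a) = 2 · P(B_t ≥ a) for a ≥ 0. Since B_t ~ N(0, t), P(B_t ≥ 3.93) = 1 − Φ(3.93/√t) = 1 − Φ(3.93/√17.65) = 1 − Φ(0.9354). So
  P(M_{17.65} ≥ 3.93) = 2(1 − Φ(0.9354)) ≈ 0.3496.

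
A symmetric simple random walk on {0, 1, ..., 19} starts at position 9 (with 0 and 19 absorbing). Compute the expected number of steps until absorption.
E[τ | X_0 = 9] = 90

Let v_k = E[τ | X_0 = k]. Boundary: v_0 = v_19 = 0. Recurrence: v_k = 1 + (v_{k-1} + v_{k+1})/2 for 1 ≤ k ≤ 18. The particular solution to v_k − (v_{k-1} + v_{k+1})/2 = 1 is v_k = −k^2. Adding homogeneous solution A + B k and matching boundaries gives v_k = k (19 − k). Substituting k = 9: v_9 = 9 · 10 = 90.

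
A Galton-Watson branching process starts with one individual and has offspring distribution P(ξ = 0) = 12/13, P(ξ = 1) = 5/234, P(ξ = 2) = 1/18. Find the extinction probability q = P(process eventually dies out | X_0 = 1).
q = 1

Mean offspring μ = 0·12/13 + 1·5/234 + 2·1/18 = 31/234 ≤ 1. For μ ≤ 1 with offspring not concentrated at 1, the Galton-Watson process goes extinct almost surely, so q = 1.
(Algebraic check: The pgf is f(s) = 12/13 + 5/234·s + 1/18·s². The extinction probability q is the smallest fixed point of f in [0, 1]. Setting s = f(s):
  1/18·s² + (5/234 − 1)·s + 12/13 = 0
  1/18·s² − (12/13 + 1/18)·s + 12/13 = 0
which factors as (s − 1)·(1/18·s − 12/13) = 0, giving roots s = 1 and s = (12/13)/(1/18) = 216/13. Since 216/13 ≥ 1, the smallest root in [0, 1] is s = 1.)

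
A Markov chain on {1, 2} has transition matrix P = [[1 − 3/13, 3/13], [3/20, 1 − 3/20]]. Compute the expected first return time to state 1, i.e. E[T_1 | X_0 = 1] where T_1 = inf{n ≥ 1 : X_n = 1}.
E[T_1 | X_0 = 1] = 1/π_1 = 33/13

For an irreducible recurrent Markov chain with stationary distribution π, E[T_i | X_0 = i] = 1/π_i (Kac's formula). Here π_1 = (3/20)/(3/13 + 3/20) = (3/20)/(99/260) = 13/33, so E[T_1 | X_0 = 1] = 1/π_1 = (3/13 + 3/20)/(3/20) = (99/260)/(3/20) = 33/13.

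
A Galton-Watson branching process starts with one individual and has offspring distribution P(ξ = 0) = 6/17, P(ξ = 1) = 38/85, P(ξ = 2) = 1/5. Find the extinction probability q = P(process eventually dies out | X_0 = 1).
q = 1

Mean offspring μ = 0·6/17 + 1·38/85 + 2·1/5 = 72/85 ≤ 1. For μ ≤ 1 with offspring not concentrated at 1, the Galton-Watson process goes extinct almost surely, so q = 1.
(Algebraic check: The pgf is f(s) = 6/17 + 38/85·s + 1/5·s². The extinction probability q is the smallest fixed point of f in [0, 1]. Setting s = f(s):
  1/5·s² + (38/85 − 1)·s + 6/17 = 0
  1/5·s² − (6/17 + 1/5)·s + 6/17 = 0
which factors as (s − 1)·(1/5·s − 6/17) = 0, giving roots s = 1 and s = (6/17)/(1/5) = 30/17. Since 30/17 ≥ 1, the smallest root in [0, 1] is s = 1.)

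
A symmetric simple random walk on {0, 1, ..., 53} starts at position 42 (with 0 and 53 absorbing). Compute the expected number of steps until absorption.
E[τ | X_0 = 42] = 462

Let v_k = E[τ | X_0 = k]. Boundary: v_0 = v_53 = 0. Recurrence: v_k = 1 + (v_{k-1} + v_{k+1})/2 for 1 ≤ k ≤ 52. The particular solution to v_k − (v_{k-1} + v_{k+1})/2 = 1 is v_k = −k^2. Adding homogeneous solution A + B k and matching boundaries gives v_k = k (53 − k). Substituting k = 42: v_42 = 42 · 11 = 462.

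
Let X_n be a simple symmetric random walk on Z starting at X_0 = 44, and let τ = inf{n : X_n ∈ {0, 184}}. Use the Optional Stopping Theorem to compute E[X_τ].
E[X_τ] = 44

X_n is a martingale and τ is a bounded-mean stopping time (indeed τ is finite a.s. with bounded expectation since the walk is in a bounded region). By the OST, E[X_τ] = E[X_0] = 44. Equivalently: E[X_τ] = 184 · P(hit 184 first) + 0 · P(hit 0 first) = 184 · (44/184) = 44.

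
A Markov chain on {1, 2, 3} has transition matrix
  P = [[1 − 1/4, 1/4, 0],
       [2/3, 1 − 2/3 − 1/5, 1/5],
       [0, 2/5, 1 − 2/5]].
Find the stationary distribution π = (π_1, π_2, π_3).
π = (16/25, 6/25, 3/25)

This is a birth-death chain on three states, which satisfies detailed balance: π_1 · P_{12} = π_2 · P_{21} and π_2 · P_{23} = π_3 · P_{32}.
From π_1 · 1/4 = π_2 · 2/3: π_2/π_1 = (1/4)/(2/3) = 3/8.
From π_2 · 1/5 = π_3 · 2/5: π_3/π_2 = (1/5)/(2/5) = 1/2.
Take π_1 proportional to 1; then unnormalized π = (1, 3/8, 3/16). Normalize by dividing by the sum 25/16:
  π = (16/25, 6/25, 3/25).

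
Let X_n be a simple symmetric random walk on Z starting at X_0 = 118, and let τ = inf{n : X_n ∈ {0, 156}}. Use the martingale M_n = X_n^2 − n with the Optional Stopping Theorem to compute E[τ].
E[τ] = 4484

M_n = X_n^2 − n is a martingale (since E[X_{n+1}^2 | F_n] = X_n^2 + 1). By OST (τ has finite mean in a bounded region), E[M_τ] = E[M_0] = X_0^2 − 0 = 118^2 = 13924. Also E[M_τ] = E[X_τ^2] − E[τ]. The walk exits at 0 or 156, with P(hit 156 first) = 118/156, so E[X_τ^2] = 156^2 · 118/156 + 0 = 18408. Thus E[τ] = E[X_τ^2] − E[M_τ] = 18408 − 13924 = 4484 = 118(156 − 118) = 4484.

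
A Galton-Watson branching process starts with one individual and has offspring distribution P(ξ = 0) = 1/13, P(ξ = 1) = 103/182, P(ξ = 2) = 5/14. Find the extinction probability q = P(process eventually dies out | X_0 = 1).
q = 14/65

The pgf is f(s) = 1/13 + 103/182·s + 5/14·s². The extinction probability q is the smallest fixed point of f in [0, 1]. Setting s = f(s):
  5/14·s² + (103/182 − 1)·s + 1/13 = 0
  5/14·s² − (1/13 + 5/14)·s + 1/13 = 0
which factors as (s − 1)·(5/14·s − 1/13) = 0, giving roots s = 1 and s = (1/13)/(5/14) = 14/65.
Mean offspring μ = 103/182 + 2·5/14 = 233/182 > 1 (supercritical), so q < 1. The extinction probability is the smaller root: q = (1/13)/(5/14) = 14/65.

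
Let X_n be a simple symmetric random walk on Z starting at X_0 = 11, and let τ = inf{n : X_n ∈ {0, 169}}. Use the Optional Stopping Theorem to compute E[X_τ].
E[X_τ] = 11

X_n is a martingale and τ is a bounded-mean stopping time (indeed τ is finite a.s. with bounded expectation since the walk is in a bounded region). By the OST, E[X_τ] = E[X_0] = 11. Equivalently: E[X_τ] = 169 · P(hit 169 first) + 0 · P(hit 0 first) = 169 · (11/169) = 11.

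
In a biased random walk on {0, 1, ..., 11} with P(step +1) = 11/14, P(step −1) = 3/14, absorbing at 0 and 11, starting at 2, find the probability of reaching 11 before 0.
P(hit 11 before 0) = (1 − (3/11)^2) / (1 − (3/11)^11) = 33011267674/35663936683

Let u_k denote P(reach 11 before 0 | start at k). Boundary: u_0 = 0, u_11 = 1. Recurrence: u_k = 11/14·u_{k+1} + 3/14·u_{k-1} for 1 ≤ k ≤ 10. Try u_k = A + B·r^k with r = q/p = (3/14)/(11/14) = 3/11. Substitution satisfies the recurrence; boundary conditions give:
  u_k = (1 − r^k) / (1 − r^N) = (1 − (3/11)^2) / (1 − (3/11)^11) = 33011267674/35663936683.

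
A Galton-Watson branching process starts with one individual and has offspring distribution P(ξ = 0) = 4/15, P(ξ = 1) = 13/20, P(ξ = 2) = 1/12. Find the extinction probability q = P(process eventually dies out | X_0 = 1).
q = 1

Mean offspring μ = 0·4/15 + 1·13/20 + 2·1/12 = 49/60 ≤ 1. For μ ≤ 1 with offspring not concentrated at 1, the Galton-Watson process goes extinct almost surely, so q = 1.
(Algebraic check: The pgf is f(s) = 4/15 + 13/20·s + 1/12·s². The extinction probability q is the smallest fixed point of f in [0, 1]. Setting s = f(s):
  1/12·s² + (13/20 − 1)·s + 4/15 = 0
  1/12·s² − (4/15 + 1/12)·s + 4/15 = 0
which factors as (s − 1)·(1/12·s − 4/15) = 0, giving roots s = 1 and s = (4/15)/(1/12) = 16/5. Since 16/5 ≥ 1, the smallest root in [0, 1] is s = 1.)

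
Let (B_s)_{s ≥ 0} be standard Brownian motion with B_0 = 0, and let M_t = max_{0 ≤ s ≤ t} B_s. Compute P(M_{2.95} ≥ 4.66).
P(M_{2.95} ≥ 4.66) = 2·P(B_{2.95} ≥ 4.66) = 2(1 − Φ(4.66/√2.95)) ≈ 0.0067

By the reflection principle for Brownian motion, P(M_t ≥ a) = 2 · P(B_t ≥ a) for a ≥ 0. Since B_t ~ N(0, t), P(B_t ≥ 4.66) = 1 − Φ(4.66/√t) = 1 − Φ(4.66/√2.95) = 1 − Φ(2.7132). So
  P(M_{2.95} ≥ 4.66) = 2(1 − Φ(2.7132)) ≈ 0.0067.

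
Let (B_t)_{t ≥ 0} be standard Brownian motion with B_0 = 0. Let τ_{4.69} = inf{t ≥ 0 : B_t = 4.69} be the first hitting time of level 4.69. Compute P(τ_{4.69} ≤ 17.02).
P(τ_{4.69} ≤ 17.02) = 2(1 − Φ(4.69/√17.02)) = 2(1 − Φ(1.1368)) ≈ 0.2556

By the reflection principle for standard BM, P(τ_b ≤ t) = 2 · P(B_t ≥ b). Since B_t ~ N(0, t), P(B_t ≥ 4.69) = 1 − Φ(4.69/√t) = 1 − Φ(4.69/√17.02) = 1 − Φ(1.1368) ≈ 0.12781. Doubling: P(τ_{4.69} ≤ 17.02) ≈ 2 · 0.12781 = 0.25562 ≈ 0.2556.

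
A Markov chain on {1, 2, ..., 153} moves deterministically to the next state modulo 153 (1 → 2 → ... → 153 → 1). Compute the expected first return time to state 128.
E[T_128 | X_0 = 128] = 153

The chain cycles deterministically, so starting at state 128 it returns in exactly 153 steps. Equivalently, the stationary distribution is uniform π_j = 1/153 for every state j, so by Kac's formula E[T_128] = 1/π_128 = 153.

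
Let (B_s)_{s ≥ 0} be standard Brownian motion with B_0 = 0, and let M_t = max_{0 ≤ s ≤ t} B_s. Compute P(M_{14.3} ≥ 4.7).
P(M_{14.3} ≥ 4.7) = 2·P(B_{14.3} ≥ 4.7) = 2(1 − Φ(4.7/√14.3)) ≈ 0.2139

By the reflection principle for Brownian motion, P(M_t ≥ a) = 2 · P(B_t ≥ a) for a ≥ 0. Since B_t ~ N(0, t), P(B_t ≥ 4.7) = 1 − Φ(4.7/√t) = 1 − Φ(4.7/√14.3) = 1 − Φ(1.2429). So
  P(M_{14.3} ≥ 4.7) = 2(1 − Φ(1.2429)) ≈ 0.2139.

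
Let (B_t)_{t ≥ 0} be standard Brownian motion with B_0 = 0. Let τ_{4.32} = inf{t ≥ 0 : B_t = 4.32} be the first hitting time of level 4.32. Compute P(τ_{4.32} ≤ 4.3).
P(τ_{4.32} ≤ 4.3) = 2(1 − Φ(4.32/√4.3)) = 2(1 − Φ(2.0833)) ≈ 0.0372

By the reflection principle for standard BM, P(τ_b ≤ t) = 2 · P(B_t ≥ b). Since B_t ~ N(0, t), P(B_t ≥ 4.32) = 1 − Φ(4.32/√t) = 1 − Φ(4.32/√4.3) = 1 − Φ(2.0833) ≈ 0.01861. Doubling: P(τ_{4.32} ≤ 4.3) ≈ 2 · 0.01861 = 0.03722 ≈ 0.0372.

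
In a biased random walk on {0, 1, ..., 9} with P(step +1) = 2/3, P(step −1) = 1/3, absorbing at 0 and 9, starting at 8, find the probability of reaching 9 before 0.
P(hit 9 before 0) = (1 − (1/2)^8) / (1 − (1/2)^9) = 510/511

Let u_k denote P(reach 9 before 0 | start at k). Boundary: u_0 = 0, u_9 = 1. Recurrence: u_k = 2/3·u_{k+1} + 1/3·u_{k-1} for 1 ≤ k ≤ 8. Try u_k = A + B·r^k with r = q/p = (1/3)/(2/3) = 1/2. Substitution satisfies the recurrence; boundary conditions give:
  u_k = (1 − r^k) / (1 − r^N) = (1 − (1/2)^8) / (1 − (1/2)^9) = 510/511.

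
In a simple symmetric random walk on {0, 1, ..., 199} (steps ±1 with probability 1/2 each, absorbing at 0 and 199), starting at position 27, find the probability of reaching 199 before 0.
P(hit 199 before 0) = 27/199

Let u_k = P(hit 199 before 0 | start at k). Then u_0 = 0, u_199 = 1, and u_k = u_{k-1}/2 + u_{k+1}/2 for 1 ≤ k ≤ 198. This harmonic recurrence is solved by u_k = k/199, giving u_27 = 27/199.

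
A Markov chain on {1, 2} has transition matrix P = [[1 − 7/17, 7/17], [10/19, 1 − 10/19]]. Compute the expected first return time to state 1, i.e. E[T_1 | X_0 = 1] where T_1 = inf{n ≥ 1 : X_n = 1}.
E[T_1 | X_0 = 1] = 1/π_1 = 303/170

For an irreducible recurrent Markov chain with stationary distribution π, E[T_i | X_0 = i] = 1/π_i (Kac's formula). Here π_1 = (10/19)/(7/17 + 10/19) = (10/19)/(303/323) = 170/303, so E[T_1 | X_0 = 1] = 1/π_1 = (7/17 + 10/19)/(10/19) = (303/323)/(10/19) = 303/170.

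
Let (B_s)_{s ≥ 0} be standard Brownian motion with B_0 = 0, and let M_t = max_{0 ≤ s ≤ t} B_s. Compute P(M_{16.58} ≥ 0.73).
P(M_{16.58} ≥ 0.73) = 2·P(B_{16.58} ≥ 0.73) = 2(1 − Φ(0.73/√16.58)) ≈ 0.8577

By the reflection principle for Brownian motion, P(M_t ≥ a) = 2 · P(B_t ≥ a) for a ≥ 0. Since B_t ~ N(0, t), P(B_t ≥ 0.73) = 1 − Φ(0.73/√t) = 1 − Φ(0.73/√16.58) = 1 − Φ(0.1793). So
  P(M_{16.58} ≥ 0.73) = 2(1 − Φ(0.1793)) ≈ 0.8577.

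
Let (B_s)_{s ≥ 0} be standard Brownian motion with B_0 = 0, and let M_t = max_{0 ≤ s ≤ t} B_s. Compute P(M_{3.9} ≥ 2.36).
P(M_{3.9} ≥ 2.36) = 2·P(B_{3.9} ≥ 2.36) = 2(1 − Φ(2.36/√3.9)) ≈ 0.2321

By the reflection principle for Brownian motion, P(M_t ≥ a) = 2 · P(B_t ≥ a) for a ≥ 0. Since B_t ~ N(0, t), P(B_t ≥ 2.36) = 1 − Φ(2.36/√t) = 1 − Φ(2.36/√3.9) = 1 − Φ(1.1950). So
  P(M_{3.9} ≥ 2.36) = 2(1 − Φ(1.1950)) ≈ 0.2321.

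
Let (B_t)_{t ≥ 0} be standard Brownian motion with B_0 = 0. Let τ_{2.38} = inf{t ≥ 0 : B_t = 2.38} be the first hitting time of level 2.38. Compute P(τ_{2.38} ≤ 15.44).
P(τ_{2.38} ≤ 15.44) = 2(1 − Φ(2.38/√15.44)) = 2(1 − Φ(0.6057)) ≈ 0.5447

By the reflection principle for standard BM, P(τ_b ≤ t) = 2 · P(B_t ≥ b). Since B_t ~ N(0, t), P(B_t ≥ 2.38) = 1 − Φ(2.38/√t) = 1 − Φ(2.38/√15.44) = 1 − Φ(0.6057) ≈ 0.27236. Doubling: P(τ_{2.38} ≤ 15.44) ≈ 2 · 0.27236 = 0.54472 ≈ 0.5447.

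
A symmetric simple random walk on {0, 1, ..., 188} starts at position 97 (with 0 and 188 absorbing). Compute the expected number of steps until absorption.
E[τ | X_0 = 97] = 8827

Let v_k = E[τ | X_0 = k]. Boundary: v_0 = v_188 = 0. Recurrence: v_k = 1 + (v_{k-1} + v_{k+1})/2 for 1 ≤ k ≤ 187. The particular solution to v_k − (v_{k-1} + v_{k+1})/2 = 1 is v_k = −k^2. Adding homogeneous solution A + B k and matching boundaries gives v_k = k (188 − k). Substituting k = 97: v_97 = 97 · 91 = 8827.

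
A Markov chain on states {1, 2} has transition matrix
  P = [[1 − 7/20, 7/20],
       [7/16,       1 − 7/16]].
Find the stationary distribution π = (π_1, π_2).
π_1 = 5/9, π_2 = 4/9

Solve πP = π with π_1 + π_2 = 1. From πP = π: π_1 · (1 − 7/20) + π_2 · 7/16 = π_1 ⇒ π_2 · 7/16 = π_1 · 7/20 ⇒ π_2/π_1 = (7/20)/(7/16) = 4/5. Together with π_1 + π_2 = 1:
  π_1 = (7/16)/(7/20 + 7/16) = (7/16)/(63/80) = 5/9,
  π_2 = (7/20)/(7/20 + 7/16) = (7/20)/(63/80) = 4/9.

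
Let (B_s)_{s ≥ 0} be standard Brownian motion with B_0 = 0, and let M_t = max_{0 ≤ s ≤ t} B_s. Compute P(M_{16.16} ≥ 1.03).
P(M_{16.16} ≥ 1.03) = 2·P(B_{16.16} ≥ 1.03) = 2(1 − Φ(1.03/√16.16)) ≈ 0.7978

By the reflection principle for Brownian motion, P(M_t ≥ a) = 2 · P(B_t ≥ a) for a ≥ 0. Since B_t ~ N(0, t), P(B_t ≥ 1.03) = 1 − Φ(1.03/√t) = 1 − Φ(1.03/√16.16) = 1 − Φ(0.2562). So
  P(M_{16.16} ≥ 1.03) = 2(1 − Φ(0.2562)) ≈ 0.7978.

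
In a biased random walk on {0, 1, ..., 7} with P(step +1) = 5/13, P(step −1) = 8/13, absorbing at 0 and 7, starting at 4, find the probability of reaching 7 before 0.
P(hit 7 before 0) = (1 − (8/5)^4) / (1 − (8/5)^7) = 144625/673009

Let u_k denote P(reach 7 before 0 | start at k). Boundary: u_0 = 0, u_7 = 1. Recurrence: u_k = 5/13·u_{k+1} + 8/13·u_{k-1} for 1 ≤ k ≤ 6. Try u_k = A + B·r^k with r = q/p = (8/13)/(5/13) = 8/5. Substitution satisfies the recurrence; boundary conditions give:
  u_k = (1 − r^k) / (1 − r^N) = (1 − (8/5)^4) / (1 − (8/5)^7) = 144625/673009.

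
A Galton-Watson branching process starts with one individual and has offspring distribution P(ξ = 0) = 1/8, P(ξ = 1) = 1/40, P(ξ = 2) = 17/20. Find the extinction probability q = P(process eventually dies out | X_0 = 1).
q = 5/34

The pgf is f(s) = 1/8 + 1/40·s + 17/20·s². The extinction probability q is the smallest fixed point of f in [0, 1]. Setting s = f(s):
  17/20·s² + (1/40 − 1)·s + 1/8 = 0
  17/20·s² − (1/8 + 17/20)·s + 1/8 = 0
which factors as (s − 1)·(17/20·s − 1/8) = 0, giving roots s = 1 and s = (1/8)/(17/20) = 5/34.
Mean offspring μ = 1/40 + 2·17/20 = 69/40 > 1 (supercritical), so q < 1. The extinction probability is the smaller root: q = (1/8)/(17/20) = 5/34.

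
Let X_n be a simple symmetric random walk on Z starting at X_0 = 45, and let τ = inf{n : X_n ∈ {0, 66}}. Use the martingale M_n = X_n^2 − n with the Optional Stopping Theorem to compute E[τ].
E[τ] = 945

M_n = X_n^2 − n is a martingale (since E[X_{n+1}^2 | F_n] = X_n^2 + 1). By OST (τ has finite mean in a bounded region), E[M_τ] = E[M_0] = X_0^2 − 0 = 45^2 = 2025. Also E[M_τ] = E[X_τ^2] − E[τ]. The walk exits at 0 or 66, with P(hit 66 first) = 45/66, so E[X_τ^2] = 66^2 · 45/66 + 0 = 2970. Thus E[τ] = E[X_τ^2] − E[M_τ] = 2970 − 2025 = 945 = 45(66 − 45) = 945.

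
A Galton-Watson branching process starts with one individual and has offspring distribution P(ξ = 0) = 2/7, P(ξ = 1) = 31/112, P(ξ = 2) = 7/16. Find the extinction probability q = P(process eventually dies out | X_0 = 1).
q = 32/49

The pgf is f(s) = 2/7 + 31/112·s + 7/16·s². The extinction probability q is the smallest fixed point of f in [0, 1]. Setting s = f(s):
  7/16·s² + (31/112 − 1)·s + 2/7 = 0
  7/16·s² − (2/7 + 7/16)·s + 2/7 = 0
which factors as (s − 1)·(7/16·s − 2/7) = 0, giving roots s = 1 and s = (2/7)/(7/16) = 32/49.
Mean offspring μ = 31/112 + 2·7/16 = 129/112 > 1 (supercritical), so q < 1. The extinction probability is the smaller root: q = (2/7)/(7/16) = 32/49.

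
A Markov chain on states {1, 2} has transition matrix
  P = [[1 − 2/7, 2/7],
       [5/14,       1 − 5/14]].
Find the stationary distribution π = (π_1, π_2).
π_1 = 5/9, π_2 = 4/9

Solve πP = π with π_1 + π_2 = 1. From πP = π: π_1 · (1 − 2/7) + π_2 · 5/14 = π_1 ⇒ π_2 · 5/14 = π_1 · 2/7 ⇒ π_2/π_1 = (2/7)/(5/14) = 4/5. Together with π_1 + π_2 = 1:
  π_1 = (5/14)/(2/7 + 5/14) = (5/14)/(9/14) = 5/9,
  π_2 = (2/7)/(2/7 + 5/14) = (2/7)/(9/14) = 4/9.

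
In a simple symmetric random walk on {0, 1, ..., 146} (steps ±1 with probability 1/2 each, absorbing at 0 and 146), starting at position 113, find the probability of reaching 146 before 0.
P(hit 146 before 0) = 113/146

Let u_k = P(hit 146 before 0 | start at k). Then u_0 = 0, u_146 = 1, and u_k = u_{k-1}/2 + u_{k+1}/2 for 1 ≤ k ≤ 145. This harmonic recurrence is solved by u_k = k/146, giving u_113 = 113/146.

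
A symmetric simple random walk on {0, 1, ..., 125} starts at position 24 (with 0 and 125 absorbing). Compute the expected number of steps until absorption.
E[τ | X_0 = 24] = 2424

Let v_k = E[τ | X_0 = k]. Boundary: v_0 = v_125 = 0. Recurrence: v_k = 1 + (v_{k-1} + v_{k+1})/2 for 1 ≤ k ≤ 124. The particular solution to v_k − (v_{k-1} + v_{k+1})/2 = 1 is v_k = −k^2. Adding homogeneous solution A + B k and matching boundaries gives v_k = k (125 − k). Substituting k = 24: v_24 = 24 · 101 = 2424.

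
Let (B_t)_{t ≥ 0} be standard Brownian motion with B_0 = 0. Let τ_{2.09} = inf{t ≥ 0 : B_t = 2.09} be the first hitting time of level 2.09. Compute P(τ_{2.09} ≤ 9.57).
P(τ_{2.09} ≤ 9.57) = 2(1 − Φ(2.09/√9.57)) = 2(1 − Φ(0.6756)) ≈ 0.4993

By the reflection principle for standard BM, P(τ_b ≤ t) = 2 · P(B_t ≥ b). Since B_t ~ N(0, t), P(B_t ≥ 2.09) = 1 − Φ(2.09/√t) = 1 − Φ(2.09/√9.57) = 1 − Φ(0.6756) ≈ 0.24965. Doubling: P(τ_{2.09} ≤ 9.57) ≈ 2 · 0.24965 = 0.49930 ≈ 0.4993.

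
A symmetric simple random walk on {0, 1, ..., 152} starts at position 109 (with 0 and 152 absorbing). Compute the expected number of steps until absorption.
E[τ | X_0 = 109] = 4687

Let v_k = E[τ | X_0 = k]. Boundary: v_0 = v_152 = 0. Recurrence: v_k = 1 + (v_{k-1} + v_{k+1})/2 for 1 ≤ k ≤ 151. The particular solution to v_k − (v_{k-1} + v_{k+1})/2 = 1 is v_k = −k^2. Adding homogeneous solution A + B k and matching boundaries gives v_k = k (152 − k). Substituting k = 109: v_109 = 109 · 43 = 4687.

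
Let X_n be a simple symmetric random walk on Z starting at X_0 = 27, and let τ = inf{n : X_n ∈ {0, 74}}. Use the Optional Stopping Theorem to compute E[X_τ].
E[X_τ] = 27

X_n is a martingale and τ is a bounded-mean stopping time (indeed τ is finite a.s. with bounded expectation since the walk is in a bounded region). By the OST, E[X_τ] = E[X_0] = 27. Equivalently: E[X_τ] = 74 · P(hit 74 first) + 0 · P(hit 0 first) = 74 · (27/74) = 27.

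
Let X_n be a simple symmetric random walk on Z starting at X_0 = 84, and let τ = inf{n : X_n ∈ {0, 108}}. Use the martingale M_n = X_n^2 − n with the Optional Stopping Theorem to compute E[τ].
E[τ] = 2016

M_n = X_n^2 − n is a martingale (since E[X_{n+1}^2 | F_n] = X_n^2 + 1). By OST (τ has finite mean in a bounded region), E[M_τ] = E[M_0] = X_0^2 − 0 = 84^2 = 7056. Also E[M_τ] = E[X_τ^2] − E[τ]. The walk exits at 0 or 108, with P(hit 108 first) = 84/108, so E[X_τ^2] = 108^2 · 84/108 + 0 = 9072. Thus E[τ] = E[X_τ^2] − E[M_τ] = 9072 − 7056 = 2016 = 84(108 − 84) = 2016.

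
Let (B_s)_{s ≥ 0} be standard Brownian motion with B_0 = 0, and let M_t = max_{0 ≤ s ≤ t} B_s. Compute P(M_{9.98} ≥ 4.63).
P(M_{9.98} ≥ 4.63) = 2·P(B_{9.98} ≥ 4.63) = 2(1 − Φ(4.63/√9.98)) ≈ 0.1428

By the reflection principle for Brownian motion, P(M_t ≥ a) = 2 · P(B_t ≥ a) for a ≥ 0. Since B_t ~ N(0, t), P(B_t ≥ 4.63) = 1 − Φ(4.63/√t) = 1 − Φ(4.63/√9.98) = 1 − Φ(1.4656). So
  P(M_{9.98} ≥ 4.63) = 2(1 − Φ(1.4656)) ≈ 0.1428.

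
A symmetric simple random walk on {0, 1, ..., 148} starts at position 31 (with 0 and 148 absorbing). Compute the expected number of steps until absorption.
E[τ | X_0 = 31] = 3627

Let v_k = E[τ | X_0 = k]. Boundary: v_0 = v_148 = 0. Recurrence: v_k = 1 + (v_{k-1} + v_{k+1})/2 for 1 ≤ k ≤ 147. The particular solution to v_k − (v_{k-1} + v_{k+1})/2 = 1 is v_k = −k^2. Adding homogeneous solution A + B k and matching boundaries gives v_k = k (148 − k). Substituting k = 31: v_31 = 31 · 117 = 3627.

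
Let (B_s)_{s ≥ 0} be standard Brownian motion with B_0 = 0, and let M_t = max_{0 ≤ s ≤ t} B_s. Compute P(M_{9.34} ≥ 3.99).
P(M_{9.34} ≥ 3.99) = 2·P(B_{9.34} ≥ 3.99) = 2(1 − Φ(3.99/√9.34)) ≈ 0.1917

By the reflection principle for Brownian motion, P(M_t ≥ a) = 2 · P(B_t ≥ a) for a ≥ 0. Since B_t ~ N(0, t), P(B_t ≥ 3.99) = 1 − Φ(3.99/√t) = 1 − Φ(3.99/√9.34) = 1 − Φ(1.3056). So
  P(M_{9.34} ≥ 3.99) = 2(1 − Φ(1.3056)) ≈ 0.1917.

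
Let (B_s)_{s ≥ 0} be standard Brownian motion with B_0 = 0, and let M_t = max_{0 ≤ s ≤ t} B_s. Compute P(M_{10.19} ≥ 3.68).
P(M_{10.19} ≥ 3.68) = 2·P(B_{10.19} ≥ 3.68) = 2(1 − Φ(3.68/√10.19)) ≈ 0.2490

By the reflection principle for Brownian motion, P(M_t ≥ a) = 2 · P(B_t ≥ a) for a ≥ 0. Since B_t ~ N(0, t), P(B_t ≥ 3.68) = 1 − Φ(3.68/√t) = 1 − Φ(3.68/√10.19) = 1 − Φ(1.1528). So
  P(M_{10.19} ≥ 3.68) = 2(1 − Φ(1.1528)) ≈ 0.2490.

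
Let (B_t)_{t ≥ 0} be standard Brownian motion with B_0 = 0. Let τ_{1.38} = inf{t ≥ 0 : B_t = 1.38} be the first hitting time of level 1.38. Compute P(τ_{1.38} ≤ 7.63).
P(τ_{1.38} ≤ 7.63) = 2(1 − Φ(1.38/√7.63)) = 2(1 − Φ(0.4996)) ≈ 0.6174

By the reflection principle for standard BM, P(τ_b ≤ t) = 2 · P(B_t ≥ b). Since B_t ~ N(0, t), P(B_t ≥ 1.38) = 1 − Φ(1.38/√t) = 1 − Φ(1.38/√7.63) = 1 − Φ(0.4996) ≈ 0.30868. Doubling: P(τ_{1.38} ≤ 7.63) ≈ 2 · 0.30868 = 0.61736 ≈ 0.6174.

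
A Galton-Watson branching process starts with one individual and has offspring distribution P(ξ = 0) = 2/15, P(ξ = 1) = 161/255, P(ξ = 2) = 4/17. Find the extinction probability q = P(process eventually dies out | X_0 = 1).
q = 17/30

The pgf is f(s) = 2/15 + 161/255·s + 4/17·s². The extinction probability q is the smallest fixed point of f in [0, 1]. Setting s = f(s):
  4/17·s² + (161/255 − 1)·s + 2/15 = 0
  4/17·s² − (2/15 + 4/17)·s + 2/15 = 0
which factors as (s − 1)·(4/17·s − 2/15) = 0, giving roots s = 1 and s = (2/15)/(4/17) = 17/30.
Mean offspring μ = 161/255 + 2·4/17 = 281/255 > 1 (supercritical), so q < 1. The extinction probability is the smaller root: q = (2/15)/(4/17) = 17/30.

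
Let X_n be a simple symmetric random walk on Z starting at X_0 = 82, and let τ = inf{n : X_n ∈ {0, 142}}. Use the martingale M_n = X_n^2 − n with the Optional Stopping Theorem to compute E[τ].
E[τ] = 4920

M_n = X_n^2 − n is a martingale (since E[X_{n+1}^2 | F_n] = X_n^2 + 1). By OST (τ has finite mean in a bounded region), E[M_τ] = E[M_0] = X_0^2 − 0 = 82^2 = 6724. Also E[M_τ] = E[X_τ^2] − E[τ]. The walk exits at 0 or 142, with P(hit 142 first) = 82/142, so E[X_τ^2] = 142^2 · 82/142 + 0 = 11644. Thus E[τ] = E[X_τ^2] − E[M_τ] = 11644 − 6724 = 4920 = 82(142 − 82) = 4920.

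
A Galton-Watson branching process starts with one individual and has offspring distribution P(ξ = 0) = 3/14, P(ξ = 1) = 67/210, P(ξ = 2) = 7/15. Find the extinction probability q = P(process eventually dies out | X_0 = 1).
q = 45/98

The pgf is f(s) = 3/14 + 67/210·s + 7/15·s². The extinction probability q is the smallest fixed point of f in [0, 1]. Setting s = f(s):
  7/15·s² + (67/210 − 1)·s + 3/14 = 0
  7/15·s² − (3/14 + 7/15)·s + 3/14 = 0
which factors as (s − 1)·(7/15·s − 3/14) = 0, giving roots s = 1 and s = (3/14)/(7/15) = 45/98.
Mean offspring μ = 67/210 + 2·7/15 = 263/210 > 1 (supercritical), so q < 1. The extinction probability is the smaller root: q = (3/14)/(7/15) = 45/98.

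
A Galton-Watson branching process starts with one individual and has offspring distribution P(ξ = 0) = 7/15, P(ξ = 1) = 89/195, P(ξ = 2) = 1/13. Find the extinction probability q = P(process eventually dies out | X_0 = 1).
q = 1

Mean offspring μ = 0·7/15 + 1·89/195 + 2·1/13 = 119/195 ≤ 1. For μ ≤ 1 with offspring not concentrated at 1, the Galton-Watson process goes extinct almost surely, so q = 1.
(Algebraic check: The pgf is f(s) = 7/15 + 89/195·s + 1/13·s². The extinction probability q is the smallest fixed point of f in [0, 1]. Setting s = f(s):
  1/13·s² + (89/195 − 1)·s + 7/15 = 0
  1/13·s² − (7/15 + 1/13)·s + 7/15 = 0
which factors as (s − 1)·(1/13·s − 7/15) = 0, giving roots s = 1 and s = (7/15)/(1/13) = 91/15. Since 91/15 ≥ 1, the smallest root in [0, 1] is s = 1.)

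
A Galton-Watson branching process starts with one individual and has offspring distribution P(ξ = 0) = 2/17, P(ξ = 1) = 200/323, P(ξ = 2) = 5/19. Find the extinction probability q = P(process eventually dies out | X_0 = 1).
q = 38/85

The pgf is f(s) = 2/17 + 200/323·s + 5/19·s². The extinction probability q is the smallest fixed point of f in [0, 1]. Setting s = f(s):
  5/19·s² + (200/323 − 1)·s + 2/17 = 0
  5/19·s² − (2/17 + 5/19)·s + 2/17 = 0
which factors as (s − 1)·(5/19·s − 2/17) = 0, giving roots s = 1 and s = (2/17)/(5/19) = 38/85.
Mean offspring μ = 200/323 + 2·5/19 = 370/323 > 1 (supercritical), so q < 1. The extinction probability is the smaller root: q = (2/17)/(5/19) = 38/85.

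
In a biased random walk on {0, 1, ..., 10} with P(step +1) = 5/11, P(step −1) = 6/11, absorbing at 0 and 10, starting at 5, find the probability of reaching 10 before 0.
P(hit 10 before 0) = (1 − (6/5)^5) / (1 − (6/5)^10) = 3125/10901

Let u_k denote P(reach 10 before 0 | start at k). Boundary: u_0 = 0, u_10 = 1. Recurrence: u_k = 5/11·u_{k+1} + 6/11·u_{k-1} for 1 ≤ k ≤ 9. Try u_k = A + B·r^k with r = q/p = (6/11)/(5/11) = 6/5. Substitution satisfies the recurrence; boundary conditions give:
  u_k = (1 − r^k) / (1 − r^N) = (1 − (6/5)^5) / (1 − (6/5)^10) = 3125/10901.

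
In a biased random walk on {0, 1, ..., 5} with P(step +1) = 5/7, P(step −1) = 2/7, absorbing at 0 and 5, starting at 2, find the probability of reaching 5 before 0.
P(hit 5 before 0) = (1 − (2/5)^2) / (1 − (2/5)^5) = 875/1031

Let u_k denote P(reach 5 before 0 | start at k). Boundary: u_0 = 0, u_5 = 1. Recurrence: u_k = 5/7·u_{k+1} + 2/7·u_{k-1} for 1 ≤ k ≤ 4. Try u_k = A + B·r^k with r = q/p = (2/7)/(5/7) = 2/5. Substitution satisfies the recurrence; boundary conditions give:
  u_k = (1 − r^k) / (1 − r^N) = (1 − (2/5)^2) / (1 − (2/5)^5) = 875/1031.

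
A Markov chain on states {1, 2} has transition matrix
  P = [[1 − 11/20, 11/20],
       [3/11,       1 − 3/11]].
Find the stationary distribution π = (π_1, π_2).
π_1 = 60/181, π_2 = 121/181

Solve πP = π with π_1 + π_2 = 1. From πP = π: π_1 · (1 − 11/20) + π_2 · 3/11 = π_1 ⇒ π_2 · 3/11 = π_1 · 11/20 ⇒ π_2/π_1 = (11/20)/(3/11) = 121/60. Together with π_1 + π_2 = 1:
  π_1 = (3/11)/(11/20 + 3/11) = (3/11)/(181/220) = 60/181,
  π_2 = (11/20)/(11/20 + 3/11) = (11/20)/(181/220) = 121/181.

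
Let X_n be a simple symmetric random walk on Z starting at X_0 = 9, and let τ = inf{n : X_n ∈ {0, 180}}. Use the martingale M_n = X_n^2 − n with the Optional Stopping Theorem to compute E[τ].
E[τ] = 1539

M_n = X_n^2 − n is a martingale (since E[X_{n+1}^2 | F_n] = X_n^2 + 1). By OST (τ has finite mean in a bounded region), E[M_τ] = E[M_0] = X_0^2 − 0 = 9^2 = 81. Also E[M_τ] = E[X_τ^2] − E[τ]. The walk exits at 0 or 180, with P(hit 180 first) = 9/180, so E[X_τ^2] = 180^2 · 9/180 + 0 = 1620. Thus E[τ] = E[X_τ^2] − E[M_τ] = 1620 − 81 = 1539 = 9(180 − 9) = 1539.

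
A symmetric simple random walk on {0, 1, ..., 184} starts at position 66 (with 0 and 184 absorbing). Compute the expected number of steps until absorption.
E[τ | X_0 = 66] = 7788

Let v_k = E[τ | X_0 = k]. Boundary: v_0 = v_184 = 0. Recurrence: v_k = 1 + (v_{k-1} + v_{k+1})/2 for 1 ≤ k ≤ 183. The particular solution to v_k − (v_{k-1} + v_{k+1})/2 = 1 is v_k = −k^2. Adding homogeneous solution A + B k and matching boundaries gives v_k = k (184 − k). Substituting k = 66: v_66 = 66 · 118 = 7788.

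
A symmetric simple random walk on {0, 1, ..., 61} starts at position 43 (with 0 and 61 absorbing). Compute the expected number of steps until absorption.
E[τ | X_0 = 43] = 774

Let v_k = E[τ | X_0 = k]. Boundary: v_0 = v_61 = 0. Recurrence: v_k = 1 + (v_{k-1} + v_{k+1})/2 for 1 ≤ k ≤ 60. The particular solution to v_k − (v_{k-1} + v_{k+1})/2 = 1 is v_k = −k^2. Adding homogeneous solution A + B k and matching boundaries gives v_k = k (61 − k). Substituting k = 43: v_43 = 43 · 18 = 774.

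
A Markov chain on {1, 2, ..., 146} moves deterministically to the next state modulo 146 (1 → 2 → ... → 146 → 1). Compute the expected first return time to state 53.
E[T_53 | X_0 = 53] = 146

The chain cycles deterministically, so starting at state 53 it returns in exactly 146 steps. Equivalently, the stationary distribution is uniform π_j = 1/146 for every state j, so by Kac's formula E[T_53] = 1/π_53 = 146.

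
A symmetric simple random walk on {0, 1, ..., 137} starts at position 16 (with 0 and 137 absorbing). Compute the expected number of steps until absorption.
E[τ | X_0 = 16] = 1936

Let v_k = E[τ | X_0 = k]. Boundary: v_0 = v_137 = 0. Recurrence: v_k = 1 + (v_{k-1} + v_{k+1})/2 for 1 ≤ k ≤ 136. The particular solution to v_k − (v_{k-1} + v_{k+1})/2 = 1 is v_k = −k^2. Adding homogeneous solution A + B k and matching boundaries gives v_k = k (137 − k). Substituting k = 16: v_16 = 16 · 121 = 1936.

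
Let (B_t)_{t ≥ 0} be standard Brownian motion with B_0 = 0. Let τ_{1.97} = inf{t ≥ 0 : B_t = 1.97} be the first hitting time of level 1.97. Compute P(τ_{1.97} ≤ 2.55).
P(τ_{1.97} ≤ 2.55) = 2(1 − Φ(1.97/√2.55)) = 2(1 − Φ(1.2337)) ≈ 0.2173

By the reflection principle for standard BM, P(τ_b ≤ t) = 2 · P(B_t ≥ b). Since B_t ~ N(0, t), P(B_t ≥ 1.97) = 1 − Φ(1.97/√t) = 1 − Φ(1.97/√2.55) = 1 − Φ(1.2337) ≈ 0.10866. Doubling: P(τ_{1.97} ≤ 2.55) ≈ 2 · 0.10866 = 0.21732 ≈ 0.2173.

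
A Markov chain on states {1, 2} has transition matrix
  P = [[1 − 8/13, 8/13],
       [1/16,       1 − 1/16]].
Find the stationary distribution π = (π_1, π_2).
π_1 = 13/141, π_2 = 128/141

Solve πP = π with π_1 + π_2 = 1. From πP = π: π_1 · (1 − 8/13) + π_2 · 1/16 = π_1 ⇒ π_2 · 1/16 = π_1 · 8/13 ⇒ π_2/π_1 = (8/13)/(1/16) = 128/13. Together with π_1 + π_2 = 1:
  π_1 = (1/16)/(8/13 + 1/16) = (1/16)/(141/208) = 13/141,
  π_2 = (8/13)/(8/13 + 1/16) = (8/13)/(141/208) = 128/141.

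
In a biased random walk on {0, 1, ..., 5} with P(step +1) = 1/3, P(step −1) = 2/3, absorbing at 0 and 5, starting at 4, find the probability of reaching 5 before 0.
P(hit 5 before 0) = (1 − (2)^4) / (1 − (2)^5) = 15/31

Let u_k denote P(reach 5 before 0 | start at k). Boundary: u_0 = 0, u_5 = 1. Recurrence: u_k = 1/3·u_{k+1} + 2/3·u_{k-1} for 1 ≤ k ≤ 4. Try u_k = A + B·r^k with r = q/p = (2/3)/(1/3) = 2. Substitution satisfies the recurrence; boundary conditions give:
  u_k = (1 − r^k) / (1 − r^N) = (1 − (2)^4) / (1 − (2)^5) = 15/31.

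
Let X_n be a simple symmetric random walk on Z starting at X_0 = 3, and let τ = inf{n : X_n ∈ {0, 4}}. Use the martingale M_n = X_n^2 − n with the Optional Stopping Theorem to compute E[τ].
E[τ] = 3

M_n = X_n^2 − n is a martingale (since E[X_{n+1}^2 | F_n] = X_n^2 + 1). By OST (τ has finite mean in a bounded region), E[M_τ] = E[M_0] = X_0^2 − 0 = 3^2 = 9. Also E[M_τ] = E[X_τ^2] − E[τ]. The walk exits at 0 or 4, with P(hit 4 first) = 3/4, so E[X_τ^2] = 4^2 · 3/4 + 0 = 12. Thus E[τ] = E[X_τ^2] − E[M_τ] = 12 − 9 = 3 = 3(4 − 3) = 3.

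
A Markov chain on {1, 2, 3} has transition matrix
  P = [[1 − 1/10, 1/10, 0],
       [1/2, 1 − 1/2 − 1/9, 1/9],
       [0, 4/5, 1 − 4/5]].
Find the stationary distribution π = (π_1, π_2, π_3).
π = (180/221, 36/221, 5/221)

This is a birth-death chain on three states, which satisfies detailed balance: π_1 · P_{12} = π_2 · P_{21} and π_2 · P_{23} = π_3 · P_{32}.
From π_1 · 1/10 = π_2 · 1/2: π_2/π_1 = (1/10)/(1/2) = 1/5.
From π_2 · 1/9 = π_3 · 4/5: π_3/π_2 = (1/9)/(4/5) = 5/36.
Take π_1 proportional to 1; then unnormalized π = (1, 1/5, 1/36). Normalize by dividing by the sum 221/180:
  π = (180/221, 36/221, 5/221).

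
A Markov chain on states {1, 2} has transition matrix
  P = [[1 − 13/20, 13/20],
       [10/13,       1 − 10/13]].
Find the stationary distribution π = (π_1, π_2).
π_1 = 200/369, π_2 = 169/369

Solve πP = π with π_1 + π_2 = 1. From πP = π: π_1 · (1 − 13/20) + π_2 · 10/13 = π_1 ⇒ π_2 · 10/13 = π_1 · 13/20 ⇒ π_2/π_1 = (13/20)/(10/13) = 169/200. Together with π_1 + π_2 = 1:
  π_1 = (10/13)/(13/20 + 10/13) = (10/13)/(369/260) = 200/369,
  π_2 = (13/20)/(13/20 + 10/13) = (13/20)/(369/260) = 169/369.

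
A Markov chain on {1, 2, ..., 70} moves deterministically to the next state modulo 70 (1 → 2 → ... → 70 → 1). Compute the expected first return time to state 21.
E[T_21 | X_0 = 21] = 70

The chain cycles deterministically, so starting at state 21 it returns in exactly 70 steps. Equivalently, the stationary distribution is uniform π_j = 1/70 for every state j, so by Kac's formula E[T_21] = 1/π_21 = 70.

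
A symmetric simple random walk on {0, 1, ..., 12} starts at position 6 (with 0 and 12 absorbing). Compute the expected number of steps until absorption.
E[τ | X_0 = 6] = 36

Let v_k = E[τ | X_0 = k]. Boundary: v_0 = v_12 = 0. Recurrence: v_k = 1 + (v_{k-1} + v_{k+1})/2 for 1 ≤ k ≤ 11. The particular solution to v_k − (v_{k-1} + v_{k+1})/2 = 1 is v_k = −k^2. Adding homogeneous solution A + B k and matching boundaries gives v_k = k (12 − k). Substituting k = 6: v_6 = 6 · 6 = 36.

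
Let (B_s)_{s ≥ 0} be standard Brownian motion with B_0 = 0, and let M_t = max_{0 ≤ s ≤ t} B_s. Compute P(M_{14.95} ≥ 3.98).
P(M_{14.95} ≥ 3.98) = 2·P(B_{14.95} ≥ 3.98) = 2(1 − Φ(3.98/√14.95)) ≈ 0.3033

By the reflection principle for Brownian motion, P(M_t ≥ a) = 2 · P(B_t ≥ a) for a ≥ 0. Since B_t ~ N(0, t), P(B_t ≥ 3.98) = 1 − Φ(3.98/√t) = 1 − Φ(3.98/√14.95) = 1 − Φ(1.0293). So
  P(M_{14.95} ≥ 3.98) = 2(1 − Φ(1.0293)) ≈ 0.3033.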